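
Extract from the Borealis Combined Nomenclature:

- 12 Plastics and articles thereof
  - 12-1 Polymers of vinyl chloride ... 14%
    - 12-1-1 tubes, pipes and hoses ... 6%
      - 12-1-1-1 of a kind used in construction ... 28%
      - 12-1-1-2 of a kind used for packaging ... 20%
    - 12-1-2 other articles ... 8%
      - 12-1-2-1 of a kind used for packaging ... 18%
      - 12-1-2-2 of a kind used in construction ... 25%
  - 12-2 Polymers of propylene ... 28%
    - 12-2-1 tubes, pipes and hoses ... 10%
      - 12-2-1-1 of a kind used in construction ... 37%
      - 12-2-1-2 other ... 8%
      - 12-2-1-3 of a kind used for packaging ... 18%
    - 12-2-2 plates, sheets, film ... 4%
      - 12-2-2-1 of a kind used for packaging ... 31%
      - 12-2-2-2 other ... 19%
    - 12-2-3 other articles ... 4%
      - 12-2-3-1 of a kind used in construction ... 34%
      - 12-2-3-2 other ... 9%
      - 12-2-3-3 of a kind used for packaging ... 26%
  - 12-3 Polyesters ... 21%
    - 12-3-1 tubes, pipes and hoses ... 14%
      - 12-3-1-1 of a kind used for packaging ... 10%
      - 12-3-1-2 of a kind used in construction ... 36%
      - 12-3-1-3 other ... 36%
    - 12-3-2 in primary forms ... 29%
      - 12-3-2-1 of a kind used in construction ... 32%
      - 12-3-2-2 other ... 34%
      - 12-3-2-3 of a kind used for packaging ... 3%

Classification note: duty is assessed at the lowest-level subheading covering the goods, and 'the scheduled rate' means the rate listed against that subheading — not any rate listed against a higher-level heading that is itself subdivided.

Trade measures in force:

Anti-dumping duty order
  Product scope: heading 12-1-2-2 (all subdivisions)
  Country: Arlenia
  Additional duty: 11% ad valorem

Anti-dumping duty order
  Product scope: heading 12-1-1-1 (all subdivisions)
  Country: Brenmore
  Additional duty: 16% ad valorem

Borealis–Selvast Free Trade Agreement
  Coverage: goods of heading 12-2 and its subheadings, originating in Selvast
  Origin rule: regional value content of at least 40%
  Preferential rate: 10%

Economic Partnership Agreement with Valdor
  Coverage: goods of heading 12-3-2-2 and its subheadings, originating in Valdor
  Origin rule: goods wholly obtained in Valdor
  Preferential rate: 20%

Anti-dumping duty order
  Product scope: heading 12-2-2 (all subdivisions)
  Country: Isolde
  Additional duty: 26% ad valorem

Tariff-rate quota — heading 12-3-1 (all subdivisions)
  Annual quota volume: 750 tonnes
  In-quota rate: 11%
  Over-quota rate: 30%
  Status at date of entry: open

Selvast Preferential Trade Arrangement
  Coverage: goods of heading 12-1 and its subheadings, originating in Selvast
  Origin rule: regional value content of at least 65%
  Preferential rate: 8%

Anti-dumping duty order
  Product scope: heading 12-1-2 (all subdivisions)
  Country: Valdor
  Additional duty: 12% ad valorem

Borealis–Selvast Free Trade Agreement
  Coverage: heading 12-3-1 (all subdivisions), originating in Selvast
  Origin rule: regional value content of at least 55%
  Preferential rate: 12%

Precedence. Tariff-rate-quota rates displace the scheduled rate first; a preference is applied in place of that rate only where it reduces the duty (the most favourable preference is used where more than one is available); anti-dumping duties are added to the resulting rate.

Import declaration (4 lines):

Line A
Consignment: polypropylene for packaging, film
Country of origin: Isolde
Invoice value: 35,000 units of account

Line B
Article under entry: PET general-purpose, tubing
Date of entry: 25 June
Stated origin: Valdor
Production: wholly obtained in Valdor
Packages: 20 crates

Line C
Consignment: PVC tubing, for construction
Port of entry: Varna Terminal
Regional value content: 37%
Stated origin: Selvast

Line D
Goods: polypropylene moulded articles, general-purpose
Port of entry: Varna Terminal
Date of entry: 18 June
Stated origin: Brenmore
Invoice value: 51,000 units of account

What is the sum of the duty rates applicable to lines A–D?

105%

Line A: polypropylene → 12-2; film → 12-2-2; for packaging → 12-2-2-1. Scheduled 31%. anti-dumping (Isolde, 12-2-2): +26%; total 31% + 26% = 57%. → 57%.
Line B: PET → 12-3; tubing → 12-3-1; general-purpose → 12-3-1-3. Scheduled 36%. quota on 12-3-1 open → in-quota 11%; Valdor agreement on 12-3-2-2: 12-3-1-3 not covered. → 11%.
Line C: PVC → 12-1; tubing → 12-1-1; for construction → 12-1-1-1. Scheduled 28%. Selvast agreement on 12-2: 12-1-1-1 not covered; Selvast agreement on 12-1: RVC < 65%; Selvast agreement on 12-3-1: 12-1-1-1 not covered. → 28%.
Line D: polypropylene → 12-2; moulded articles → 12-2-3; general-purpose → 12-2-3-2. Scheduled 9%. No special measure applies. → 9%.
Sum: 57% + 11% + 28% + 9% = 105%.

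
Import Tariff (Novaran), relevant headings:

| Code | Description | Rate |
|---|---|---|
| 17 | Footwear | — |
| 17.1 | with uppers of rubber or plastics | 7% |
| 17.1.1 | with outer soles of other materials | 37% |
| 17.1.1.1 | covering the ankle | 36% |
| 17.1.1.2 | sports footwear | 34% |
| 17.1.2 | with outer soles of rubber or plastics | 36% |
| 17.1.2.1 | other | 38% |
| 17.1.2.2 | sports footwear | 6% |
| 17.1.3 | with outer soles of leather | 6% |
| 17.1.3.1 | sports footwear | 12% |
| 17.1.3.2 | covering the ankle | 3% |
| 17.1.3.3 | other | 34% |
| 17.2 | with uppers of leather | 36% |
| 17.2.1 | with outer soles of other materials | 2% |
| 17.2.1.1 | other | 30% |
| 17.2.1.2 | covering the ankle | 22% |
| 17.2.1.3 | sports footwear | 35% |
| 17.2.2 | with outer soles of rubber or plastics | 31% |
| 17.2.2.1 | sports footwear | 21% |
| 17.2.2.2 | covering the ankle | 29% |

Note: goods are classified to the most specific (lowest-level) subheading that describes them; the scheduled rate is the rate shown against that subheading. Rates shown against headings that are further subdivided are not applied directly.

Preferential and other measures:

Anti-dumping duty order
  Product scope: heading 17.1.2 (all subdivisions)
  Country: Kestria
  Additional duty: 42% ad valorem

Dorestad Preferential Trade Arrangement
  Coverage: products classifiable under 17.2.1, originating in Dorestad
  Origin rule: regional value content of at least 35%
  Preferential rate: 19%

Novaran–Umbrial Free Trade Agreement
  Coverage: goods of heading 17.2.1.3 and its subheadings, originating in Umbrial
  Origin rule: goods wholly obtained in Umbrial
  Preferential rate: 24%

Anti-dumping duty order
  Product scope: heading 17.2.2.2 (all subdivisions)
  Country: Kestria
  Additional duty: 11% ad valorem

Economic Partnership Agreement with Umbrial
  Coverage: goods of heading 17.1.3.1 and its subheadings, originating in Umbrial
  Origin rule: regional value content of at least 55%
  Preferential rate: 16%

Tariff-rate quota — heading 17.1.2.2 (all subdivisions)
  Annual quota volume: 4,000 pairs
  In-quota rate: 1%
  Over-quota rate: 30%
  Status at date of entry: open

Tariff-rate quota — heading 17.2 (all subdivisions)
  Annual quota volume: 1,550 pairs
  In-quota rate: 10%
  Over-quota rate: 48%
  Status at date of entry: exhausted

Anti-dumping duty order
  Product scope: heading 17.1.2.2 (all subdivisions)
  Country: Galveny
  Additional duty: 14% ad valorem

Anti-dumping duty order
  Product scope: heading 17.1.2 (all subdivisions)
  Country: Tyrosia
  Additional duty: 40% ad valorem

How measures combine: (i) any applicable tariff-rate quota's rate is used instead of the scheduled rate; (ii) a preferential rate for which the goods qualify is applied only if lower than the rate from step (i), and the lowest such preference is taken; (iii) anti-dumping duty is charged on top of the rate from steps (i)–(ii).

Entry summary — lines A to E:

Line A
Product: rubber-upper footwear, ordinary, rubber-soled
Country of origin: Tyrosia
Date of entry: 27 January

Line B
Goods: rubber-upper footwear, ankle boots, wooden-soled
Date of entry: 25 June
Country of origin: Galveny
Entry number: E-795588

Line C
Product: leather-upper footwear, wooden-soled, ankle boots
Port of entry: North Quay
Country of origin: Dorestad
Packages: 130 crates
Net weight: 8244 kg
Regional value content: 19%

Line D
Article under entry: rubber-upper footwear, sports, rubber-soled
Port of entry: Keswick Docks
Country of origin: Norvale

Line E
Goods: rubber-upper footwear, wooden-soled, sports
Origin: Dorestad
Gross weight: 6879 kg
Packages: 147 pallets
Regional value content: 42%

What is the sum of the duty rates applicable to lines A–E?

197%

Line A: rubber-upper → 17.1; rubber-soled → 17.1.2; ordinary → 17.1.2.1. Scheduled 38%. anti-dumping (Tyrosia, 17.1.2): +40%; total 38% + 40% = 78%. → 78%.
Line B: rubber-upper → 17.1; wooden-soled → 17.1.1; ankle boots → 17.1.1.1. Scheduled 36%. No special measure applies. → 36%.
Line C: leather-upper → 17.2; wooden-soled → 17.2.1; ankle boots → 17.2.1.2. Scheduled 22%. quota on 17.2 exhausted → over-quota 48%; Dorestad agreement on 17.2.1: RVC < 35%. → 48%.
Line D: rubber-upper → 17.1; rubber-soled → 17.1.2; sports → 17.1.2.2. Scheduled 6%. quota on 17.1.2.2 open → in-quota 1%. → 1%.
Line E: rubber-upper → 17.1; wooden-soled → 17.1.1; sports → 17.1.1.2. Scheduled 34%. Dorestad agreement on 17.2.1: 17.1.1.2 not covered. → 34%.
Sum: 78% + 36% + 48% + 1% + 34% = 197%.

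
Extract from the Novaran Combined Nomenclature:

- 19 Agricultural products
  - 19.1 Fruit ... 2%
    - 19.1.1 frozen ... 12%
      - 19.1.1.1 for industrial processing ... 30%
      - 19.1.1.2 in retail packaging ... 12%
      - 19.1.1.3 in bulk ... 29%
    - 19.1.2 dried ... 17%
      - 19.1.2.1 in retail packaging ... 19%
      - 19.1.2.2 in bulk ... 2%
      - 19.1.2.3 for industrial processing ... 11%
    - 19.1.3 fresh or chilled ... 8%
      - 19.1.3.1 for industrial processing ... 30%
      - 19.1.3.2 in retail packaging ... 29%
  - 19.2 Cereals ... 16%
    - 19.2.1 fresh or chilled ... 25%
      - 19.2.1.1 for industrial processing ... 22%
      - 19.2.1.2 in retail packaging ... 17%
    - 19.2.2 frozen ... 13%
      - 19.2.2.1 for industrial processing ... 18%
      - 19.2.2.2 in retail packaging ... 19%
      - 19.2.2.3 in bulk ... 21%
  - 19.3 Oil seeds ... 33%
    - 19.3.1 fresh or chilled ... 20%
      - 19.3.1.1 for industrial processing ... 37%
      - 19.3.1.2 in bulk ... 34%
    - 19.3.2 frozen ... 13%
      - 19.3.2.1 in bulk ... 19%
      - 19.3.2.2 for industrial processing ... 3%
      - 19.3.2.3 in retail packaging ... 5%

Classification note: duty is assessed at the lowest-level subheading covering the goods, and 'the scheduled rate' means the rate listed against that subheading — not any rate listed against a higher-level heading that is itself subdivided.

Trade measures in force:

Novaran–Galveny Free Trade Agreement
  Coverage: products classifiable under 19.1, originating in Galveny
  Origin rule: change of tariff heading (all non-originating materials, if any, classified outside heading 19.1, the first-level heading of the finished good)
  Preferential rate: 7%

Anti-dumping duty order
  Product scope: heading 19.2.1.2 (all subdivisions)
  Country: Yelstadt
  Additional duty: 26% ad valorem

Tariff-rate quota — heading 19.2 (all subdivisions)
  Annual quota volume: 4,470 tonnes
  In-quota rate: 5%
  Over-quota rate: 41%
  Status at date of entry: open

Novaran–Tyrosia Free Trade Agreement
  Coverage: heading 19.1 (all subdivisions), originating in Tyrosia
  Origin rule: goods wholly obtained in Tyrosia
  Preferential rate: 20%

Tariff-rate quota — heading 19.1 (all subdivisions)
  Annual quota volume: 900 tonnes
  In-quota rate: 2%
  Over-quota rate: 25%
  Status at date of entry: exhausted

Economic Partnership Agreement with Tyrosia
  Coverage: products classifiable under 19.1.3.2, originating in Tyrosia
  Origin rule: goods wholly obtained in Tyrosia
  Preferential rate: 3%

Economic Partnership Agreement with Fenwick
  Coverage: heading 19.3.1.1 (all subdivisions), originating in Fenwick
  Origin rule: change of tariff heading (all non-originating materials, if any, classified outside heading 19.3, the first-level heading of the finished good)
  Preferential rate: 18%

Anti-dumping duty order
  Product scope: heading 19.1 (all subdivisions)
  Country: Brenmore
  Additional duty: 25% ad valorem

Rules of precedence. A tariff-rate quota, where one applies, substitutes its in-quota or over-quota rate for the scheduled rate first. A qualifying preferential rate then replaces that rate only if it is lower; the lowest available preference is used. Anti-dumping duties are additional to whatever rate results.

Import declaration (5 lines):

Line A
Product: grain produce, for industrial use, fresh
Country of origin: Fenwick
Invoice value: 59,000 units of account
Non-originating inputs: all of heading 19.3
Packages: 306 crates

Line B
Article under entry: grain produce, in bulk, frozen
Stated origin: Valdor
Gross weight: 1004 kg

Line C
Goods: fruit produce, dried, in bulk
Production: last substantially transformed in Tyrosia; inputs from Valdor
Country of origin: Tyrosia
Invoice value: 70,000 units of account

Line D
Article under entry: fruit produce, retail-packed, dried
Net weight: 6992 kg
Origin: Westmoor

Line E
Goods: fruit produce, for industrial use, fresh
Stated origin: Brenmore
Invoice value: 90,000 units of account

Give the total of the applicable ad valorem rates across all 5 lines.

Line A: grain → 19.2; fresh → 19.2.1; for industrial use → 19.2.1.1. Scheduled 22%. quota on 19.2 open → in-quota 5%; Fenwick agreement on 19.3.1.1: 19.2.1.1 not covered. → 5%.
Line B: grain → 19.2; frozen → 19.2.2; in bulk → 19.2.2.3. Scheduled 21%. quota on 19.2 open → in-quota 5%. → 5%.
Line C: fruit → 19.1; dried → 19.1.2; in bulk → 19.1.2.2. Scheduled 2%. quota on 19.1 exhausted → over-quota 25%; Tyrosia agreement on 19.1: not wholly obtained; Tyrosia agreement on 19.1.3.2: 19.1.2.2 not covered. → 25%.
Line D: fruit → 19.1; dried → 19.1.2; retail-packed → 19.1.2.1. Scheduled 19%. quota on 19.1 exhausted → over-quota 25%. → 25%.
Line E: fruit → 19.1; fresh → 19.1.3; for industrial use → 19.1.3.1. Scheduled 30%. quota on 19.1 exhausted → over-quota 25%; anti-dumping (Brenmore, 19.1): +25%; total 25% + 25% = 50%. → 50%.
Sum: 5% + 5% + 25% + 25% + 50% = 110%.

110%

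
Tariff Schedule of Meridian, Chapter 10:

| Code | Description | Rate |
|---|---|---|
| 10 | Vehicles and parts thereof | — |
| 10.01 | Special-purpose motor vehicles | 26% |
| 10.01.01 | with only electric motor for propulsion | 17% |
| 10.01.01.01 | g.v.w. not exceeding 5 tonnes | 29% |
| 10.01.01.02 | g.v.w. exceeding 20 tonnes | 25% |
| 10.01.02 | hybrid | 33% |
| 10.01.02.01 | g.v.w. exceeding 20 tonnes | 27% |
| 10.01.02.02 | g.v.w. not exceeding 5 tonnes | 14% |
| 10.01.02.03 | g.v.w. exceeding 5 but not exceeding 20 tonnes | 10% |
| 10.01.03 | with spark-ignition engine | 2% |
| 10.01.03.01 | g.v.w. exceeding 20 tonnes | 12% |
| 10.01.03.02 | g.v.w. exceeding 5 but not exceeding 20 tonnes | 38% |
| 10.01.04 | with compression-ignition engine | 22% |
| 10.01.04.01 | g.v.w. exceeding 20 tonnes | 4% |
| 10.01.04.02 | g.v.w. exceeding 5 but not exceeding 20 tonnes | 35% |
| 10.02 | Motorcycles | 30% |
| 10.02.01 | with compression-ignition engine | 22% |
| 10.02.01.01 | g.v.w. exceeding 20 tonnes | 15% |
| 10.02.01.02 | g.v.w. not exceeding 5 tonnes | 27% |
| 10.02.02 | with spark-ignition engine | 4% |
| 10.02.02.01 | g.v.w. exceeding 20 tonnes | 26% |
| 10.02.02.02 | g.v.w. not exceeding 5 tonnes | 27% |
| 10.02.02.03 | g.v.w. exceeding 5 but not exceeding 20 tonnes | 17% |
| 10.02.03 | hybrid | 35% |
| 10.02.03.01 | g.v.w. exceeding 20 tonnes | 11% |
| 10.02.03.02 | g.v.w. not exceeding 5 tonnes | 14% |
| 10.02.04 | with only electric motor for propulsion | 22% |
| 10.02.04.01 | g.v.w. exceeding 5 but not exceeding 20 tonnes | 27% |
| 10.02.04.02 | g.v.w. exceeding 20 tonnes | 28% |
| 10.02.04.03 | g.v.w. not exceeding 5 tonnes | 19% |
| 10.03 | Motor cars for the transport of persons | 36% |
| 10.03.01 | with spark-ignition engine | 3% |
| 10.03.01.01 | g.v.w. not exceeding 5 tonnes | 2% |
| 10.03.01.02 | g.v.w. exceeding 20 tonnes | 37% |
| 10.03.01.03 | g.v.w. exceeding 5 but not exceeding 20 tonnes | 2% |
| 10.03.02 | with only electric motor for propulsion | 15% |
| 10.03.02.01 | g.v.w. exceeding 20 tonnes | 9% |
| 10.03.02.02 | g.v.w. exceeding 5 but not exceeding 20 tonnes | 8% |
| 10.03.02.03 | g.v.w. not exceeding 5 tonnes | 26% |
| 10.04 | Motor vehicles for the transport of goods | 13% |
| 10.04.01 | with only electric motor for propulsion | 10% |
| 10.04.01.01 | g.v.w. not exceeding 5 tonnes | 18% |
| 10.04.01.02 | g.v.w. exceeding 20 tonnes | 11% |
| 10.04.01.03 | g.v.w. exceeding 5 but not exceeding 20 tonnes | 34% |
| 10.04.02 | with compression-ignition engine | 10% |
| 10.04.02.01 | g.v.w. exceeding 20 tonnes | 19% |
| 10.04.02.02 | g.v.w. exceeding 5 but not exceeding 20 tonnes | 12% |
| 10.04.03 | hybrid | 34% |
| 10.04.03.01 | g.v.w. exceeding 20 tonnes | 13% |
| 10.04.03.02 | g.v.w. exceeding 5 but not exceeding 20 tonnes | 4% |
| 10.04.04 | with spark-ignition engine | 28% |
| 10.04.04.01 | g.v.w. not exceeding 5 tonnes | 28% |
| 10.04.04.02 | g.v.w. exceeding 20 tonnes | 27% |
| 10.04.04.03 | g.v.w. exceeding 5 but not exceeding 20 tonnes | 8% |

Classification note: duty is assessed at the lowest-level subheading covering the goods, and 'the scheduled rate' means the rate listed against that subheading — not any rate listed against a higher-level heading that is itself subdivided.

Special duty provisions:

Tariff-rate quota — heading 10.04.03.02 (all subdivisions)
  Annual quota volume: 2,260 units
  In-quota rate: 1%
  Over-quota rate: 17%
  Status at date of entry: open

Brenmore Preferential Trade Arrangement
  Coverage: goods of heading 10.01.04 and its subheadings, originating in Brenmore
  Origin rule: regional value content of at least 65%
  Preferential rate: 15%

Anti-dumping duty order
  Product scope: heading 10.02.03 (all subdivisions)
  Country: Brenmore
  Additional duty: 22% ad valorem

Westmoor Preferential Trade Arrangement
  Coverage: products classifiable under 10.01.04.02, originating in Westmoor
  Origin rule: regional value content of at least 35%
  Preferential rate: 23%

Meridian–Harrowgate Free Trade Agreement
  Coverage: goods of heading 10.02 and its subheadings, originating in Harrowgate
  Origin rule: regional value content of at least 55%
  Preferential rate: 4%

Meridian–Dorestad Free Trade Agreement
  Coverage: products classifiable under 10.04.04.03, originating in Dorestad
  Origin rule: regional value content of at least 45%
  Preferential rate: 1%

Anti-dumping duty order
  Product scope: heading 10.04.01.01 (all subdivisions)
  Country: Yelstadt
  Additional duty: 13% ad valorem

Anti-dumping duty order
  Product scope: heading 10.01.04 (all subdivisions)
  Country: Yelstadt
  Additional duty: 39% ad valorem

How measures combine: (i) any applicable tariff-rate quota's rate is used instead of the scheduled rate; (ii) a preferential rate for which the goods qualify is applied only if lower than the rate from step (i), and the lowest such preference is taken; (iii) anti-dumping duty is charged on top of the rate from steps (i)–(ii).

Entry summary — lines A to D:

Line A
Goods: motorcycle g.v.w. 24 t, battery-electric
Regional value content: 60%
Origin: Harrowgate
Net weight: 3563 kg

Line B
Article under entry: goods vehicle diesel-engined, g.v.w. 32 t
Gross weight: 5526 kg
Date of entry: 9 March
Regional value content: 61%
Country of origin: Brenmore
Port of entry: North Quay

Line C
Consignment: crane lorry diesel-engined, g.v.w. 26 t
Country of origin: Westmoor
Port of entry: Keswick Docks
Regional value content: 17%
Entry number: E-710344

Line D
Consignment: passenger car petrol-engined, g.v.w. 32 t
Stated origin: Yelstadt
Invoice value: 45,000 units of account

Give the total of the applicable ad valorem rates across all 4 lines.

Line A: motorcycle → 10.02; battery-electric → 10.02.04; g.v.w. 24 t → 10.02.04.02. Scheduled 28%. Harrowgate agreement on 10.02: RVC ≥ 55% → 4% available; preferential 4%. → 4%.
Line B: goods vehicle → 10.04; diesel-engined → 10.04.02; g.v.w. 32 t → 10.04.02.01. Scheduled 19%. Brenmore agreement on 10.01.04: 10.04.02.01 not covered. → 19%.
Line C: crane lorry → 10.01; diesel-engined → 10.01.04; g.v.w. 26 t → 10.01.04.01. Scheduled 4%. Westmoor agreement on 10.01.04.02: 10.01.04.01 not covered. → 4%.
Line D: passenger car → 10.03; petrol-engined → 10.03.01; g.v.w. 32 t → 10.03.01.02. Scheduled 37%. No special measure applies. → 37%.
Sum: 4% + 19% + 4% + 37% = 64%.

64%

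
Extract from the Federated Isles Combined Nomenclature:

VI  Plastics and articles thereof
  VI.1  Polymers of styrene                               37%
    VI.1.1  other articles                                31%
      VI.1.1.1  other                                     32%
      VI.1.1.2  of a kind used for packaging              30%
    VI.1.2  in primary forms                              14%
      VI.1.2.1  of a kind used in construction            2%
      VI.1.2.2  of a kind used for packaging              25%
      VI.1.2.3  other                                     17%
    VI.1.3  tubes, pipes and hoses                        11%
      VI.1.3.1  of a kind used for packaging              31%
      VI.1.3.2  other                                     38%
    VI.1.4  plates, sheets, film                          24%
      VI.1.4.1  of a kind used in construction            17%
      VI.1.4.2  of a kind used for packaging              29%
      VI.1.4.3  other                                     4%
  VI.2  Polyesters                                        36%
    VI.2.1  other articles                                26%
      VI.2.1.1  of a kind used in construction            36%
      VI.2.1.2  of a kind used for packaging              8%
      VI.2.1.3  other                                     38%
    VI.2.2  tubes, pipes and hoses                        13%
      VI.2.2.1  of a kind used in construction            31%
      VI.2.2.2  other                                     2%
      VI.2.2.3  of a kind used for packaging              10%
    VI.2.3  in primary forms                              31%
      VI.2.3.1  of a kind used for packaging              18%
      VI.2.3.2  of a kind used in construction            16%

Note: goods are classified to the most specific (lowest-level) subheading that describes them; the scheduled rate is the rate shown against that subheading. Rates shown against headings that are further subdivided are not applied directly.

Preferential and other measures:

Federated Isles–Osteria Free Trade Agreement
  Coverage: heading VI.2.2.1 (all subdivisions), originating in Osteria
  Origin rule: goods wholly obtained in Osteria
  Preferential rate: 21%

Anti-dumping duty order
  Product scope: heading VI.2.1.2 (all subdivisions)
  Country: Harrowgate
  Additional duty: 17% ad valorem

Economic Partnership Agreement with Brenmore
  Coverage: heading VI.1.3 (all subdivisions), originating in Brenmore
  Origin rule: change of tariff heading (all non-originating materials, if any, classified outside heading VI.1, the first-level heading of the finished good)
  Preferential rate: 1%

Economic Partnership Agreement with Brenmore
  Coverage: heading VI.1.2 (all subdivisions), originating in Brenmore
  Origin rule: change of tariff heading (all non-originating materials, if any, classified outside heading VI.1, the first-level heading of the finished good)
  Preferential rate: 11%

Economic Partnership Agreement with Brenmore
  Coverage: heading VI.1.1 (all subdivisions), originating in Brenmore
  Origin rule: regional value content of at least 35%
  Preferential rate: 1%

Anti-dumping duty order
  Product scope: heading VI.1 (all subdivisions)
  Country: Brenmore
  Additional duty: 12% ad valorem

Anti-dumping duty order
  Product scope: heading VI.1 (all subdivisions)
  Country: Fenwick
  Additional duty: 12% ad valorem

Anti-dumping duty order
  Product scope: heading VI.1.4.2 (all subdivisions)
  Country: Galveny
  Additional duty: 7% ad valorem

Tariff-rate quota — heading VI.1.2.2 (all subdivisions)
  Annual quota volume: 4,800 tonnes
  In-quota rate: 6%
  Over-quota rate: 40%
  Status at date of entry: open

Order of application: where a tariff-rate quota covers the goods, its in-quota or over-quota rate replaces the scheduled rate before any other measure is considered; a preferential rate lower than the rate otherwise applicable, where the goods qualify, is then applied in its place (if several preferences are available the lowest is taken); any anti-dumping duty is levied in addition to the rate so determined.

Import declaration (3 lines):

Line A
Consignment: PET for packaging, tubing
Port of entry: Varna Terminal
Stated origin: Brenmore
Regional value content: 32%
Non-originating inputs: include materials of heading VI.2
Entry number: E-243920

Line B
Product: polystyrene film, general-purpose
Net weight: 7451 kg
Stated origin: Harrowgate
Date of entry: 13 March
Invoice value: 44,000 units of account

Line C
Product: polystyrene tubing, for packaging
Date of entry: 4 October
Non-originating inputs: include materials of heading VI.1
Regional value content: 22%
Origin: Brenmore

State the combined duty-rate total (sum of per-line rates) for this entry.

57%

Line A: PET → VI.2; tubing → VI.2.2; for packaging → VI.2.2.3. Scheduled 10%. Brenmore agreement on VI.1.3: VI.2.2.3 not covered; Brenmore agreement on VI.1.2: VI.2.2.3 not covered; Brenmore agreement on VI.1.1: VI.2.2.3 not covered. → 10%.
Line B: polystyrene → VI.1; film → VI.1.4; general-purpose → VI.1.4.3. Scheduled 4%. No special measure applies. → 4%.
Line C: polystyrene → VI.1; tubing → VI.1.3; for packaging → VI.1.3.1. Scheduled 31%. Brenmore agreement on VI.1.3: CTH not met; Brenmore agreement on VI.1.2: VI.1.3.1 not covered; Brenmore agreement on VI.1.1: VI.1.3.1 not covered; anti-dumping (Brenmore, VI.1): +12%; total 31% + 12% = 43%. → 43%.
Sum: 10% + 4% + 43% = 57%.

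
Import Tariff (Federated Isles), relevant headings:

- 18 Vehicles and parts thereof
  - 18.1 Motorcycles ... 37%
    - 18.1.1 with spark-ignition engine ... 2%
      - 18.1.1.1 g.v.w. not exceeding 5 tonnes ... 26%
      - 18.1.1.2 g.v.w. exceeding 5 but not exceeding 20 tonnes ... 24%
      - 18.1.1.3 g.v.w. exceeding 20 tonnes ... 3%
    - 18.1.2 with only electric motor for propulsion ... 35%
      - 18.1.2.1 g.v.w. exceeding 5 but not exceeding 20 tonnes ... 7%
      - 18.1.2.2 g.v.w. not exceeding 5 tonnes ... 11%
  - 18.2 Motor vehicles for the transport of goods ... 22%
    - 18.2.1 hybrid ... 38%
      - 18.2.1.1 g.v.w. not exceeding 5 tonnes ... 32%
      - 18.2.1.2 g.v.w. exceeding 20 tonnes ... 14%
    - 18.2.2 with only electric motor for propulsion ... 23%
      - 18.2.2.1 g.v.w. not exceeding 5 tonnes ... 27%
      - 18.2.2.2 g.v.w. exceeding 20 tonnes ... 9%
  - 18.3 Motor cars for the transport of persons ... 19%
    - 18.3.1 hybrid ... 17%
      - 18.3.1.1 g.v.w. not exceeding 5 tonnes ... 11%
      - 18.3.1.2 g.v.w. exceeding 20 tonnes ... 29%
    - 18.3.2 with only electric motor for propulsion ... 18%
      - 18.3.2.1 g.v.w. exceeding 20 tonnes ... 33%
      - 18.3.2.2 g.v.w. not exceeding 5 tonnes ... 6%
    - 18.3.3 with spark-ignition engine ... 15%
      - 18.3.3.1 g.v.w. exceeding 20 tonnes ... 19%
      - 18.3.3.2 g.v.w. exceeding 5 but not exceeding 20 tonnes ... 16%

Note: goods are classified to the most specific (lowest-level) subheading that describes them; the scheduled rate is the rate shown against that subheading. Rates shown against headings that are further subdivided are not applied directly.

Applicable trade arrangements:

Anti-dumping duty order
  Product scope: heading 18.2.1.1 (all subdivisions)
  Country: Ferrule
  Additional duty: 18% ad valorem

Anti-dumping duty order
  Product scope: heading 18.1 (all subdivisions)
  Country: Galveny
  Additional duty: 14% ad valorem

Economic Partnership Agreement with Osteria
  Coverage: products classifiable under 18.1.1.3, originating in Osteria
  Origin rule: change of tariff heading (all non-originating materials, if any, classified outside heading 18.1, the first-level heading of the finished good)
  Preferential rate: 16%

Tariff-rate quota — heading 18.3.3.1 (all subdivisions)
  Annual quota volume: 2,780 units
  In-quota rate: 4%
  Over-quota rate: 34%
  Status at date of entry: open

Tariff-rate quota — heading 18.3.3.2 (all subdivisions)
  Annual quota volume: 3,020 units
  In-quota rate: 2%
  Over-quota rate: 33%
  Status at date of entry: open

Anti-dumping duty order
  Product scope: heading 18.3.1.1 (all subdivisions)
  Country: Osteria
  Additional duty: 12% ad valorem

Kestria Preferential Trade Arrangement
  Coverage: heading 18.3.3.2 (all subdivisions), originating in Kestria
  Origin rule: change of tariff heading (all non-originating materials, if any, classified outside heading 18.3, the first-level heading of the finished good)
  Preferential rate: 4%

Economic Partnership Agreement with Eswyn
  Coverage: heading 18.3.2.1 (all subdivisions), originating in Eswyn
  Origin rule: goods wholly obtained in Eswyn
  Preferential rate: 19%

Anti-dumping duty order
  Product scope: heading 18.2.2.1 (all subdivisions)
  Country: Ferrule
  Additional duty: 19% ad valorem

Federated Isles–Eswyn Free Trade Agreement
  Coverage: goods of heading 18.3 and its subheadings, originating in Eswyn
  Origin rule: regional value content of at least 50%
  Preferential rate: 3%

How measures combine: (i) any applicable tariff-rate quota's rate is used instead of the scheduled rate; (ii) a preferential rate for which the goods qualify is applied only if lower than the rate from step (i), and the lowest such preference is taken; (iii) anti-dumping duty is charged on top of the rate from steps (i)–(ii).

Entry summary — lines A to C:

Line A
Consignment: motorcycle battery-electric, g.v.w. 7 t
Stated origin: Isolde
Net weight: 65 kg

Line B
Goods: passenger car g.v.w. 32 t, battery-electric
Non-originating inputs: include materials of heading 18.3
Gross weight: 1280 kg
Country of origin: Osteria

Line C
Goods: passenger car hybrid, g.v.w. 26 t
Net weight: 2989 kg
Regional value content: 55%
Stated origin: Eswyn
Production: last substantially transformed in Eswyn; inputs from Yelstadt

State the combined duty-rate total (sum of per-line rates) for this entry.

43%

Line A: motorcycle → 18.1; battery-electric → 18.1.2; g.v.w. 7 t → 18.1.2.1. Scheduled 7%. No special measure applies. → 7%.
Line B: passenger car → 18.3; battery-electric → 18.3.2; g.v.w. 32 t → 18.3.2.1. Scheduled 33%. Osteria agreement on 18.1.1.3: 18.3.2.1 not covered. → 33%.
Line C: passenger car → 18.3; hybrid → 18.3.1; g.v.w. 26 t → 18.3.1.2. Scheduled 29%. Eswyn agreement on 18.3.2.1: 18.3.1.2 not covered; Eswyn agreement on 18.3: RVC ≥ 50% → 3% available; preferential 3%. → 3%.
Sum: 7% + 33% + 3% = 43%.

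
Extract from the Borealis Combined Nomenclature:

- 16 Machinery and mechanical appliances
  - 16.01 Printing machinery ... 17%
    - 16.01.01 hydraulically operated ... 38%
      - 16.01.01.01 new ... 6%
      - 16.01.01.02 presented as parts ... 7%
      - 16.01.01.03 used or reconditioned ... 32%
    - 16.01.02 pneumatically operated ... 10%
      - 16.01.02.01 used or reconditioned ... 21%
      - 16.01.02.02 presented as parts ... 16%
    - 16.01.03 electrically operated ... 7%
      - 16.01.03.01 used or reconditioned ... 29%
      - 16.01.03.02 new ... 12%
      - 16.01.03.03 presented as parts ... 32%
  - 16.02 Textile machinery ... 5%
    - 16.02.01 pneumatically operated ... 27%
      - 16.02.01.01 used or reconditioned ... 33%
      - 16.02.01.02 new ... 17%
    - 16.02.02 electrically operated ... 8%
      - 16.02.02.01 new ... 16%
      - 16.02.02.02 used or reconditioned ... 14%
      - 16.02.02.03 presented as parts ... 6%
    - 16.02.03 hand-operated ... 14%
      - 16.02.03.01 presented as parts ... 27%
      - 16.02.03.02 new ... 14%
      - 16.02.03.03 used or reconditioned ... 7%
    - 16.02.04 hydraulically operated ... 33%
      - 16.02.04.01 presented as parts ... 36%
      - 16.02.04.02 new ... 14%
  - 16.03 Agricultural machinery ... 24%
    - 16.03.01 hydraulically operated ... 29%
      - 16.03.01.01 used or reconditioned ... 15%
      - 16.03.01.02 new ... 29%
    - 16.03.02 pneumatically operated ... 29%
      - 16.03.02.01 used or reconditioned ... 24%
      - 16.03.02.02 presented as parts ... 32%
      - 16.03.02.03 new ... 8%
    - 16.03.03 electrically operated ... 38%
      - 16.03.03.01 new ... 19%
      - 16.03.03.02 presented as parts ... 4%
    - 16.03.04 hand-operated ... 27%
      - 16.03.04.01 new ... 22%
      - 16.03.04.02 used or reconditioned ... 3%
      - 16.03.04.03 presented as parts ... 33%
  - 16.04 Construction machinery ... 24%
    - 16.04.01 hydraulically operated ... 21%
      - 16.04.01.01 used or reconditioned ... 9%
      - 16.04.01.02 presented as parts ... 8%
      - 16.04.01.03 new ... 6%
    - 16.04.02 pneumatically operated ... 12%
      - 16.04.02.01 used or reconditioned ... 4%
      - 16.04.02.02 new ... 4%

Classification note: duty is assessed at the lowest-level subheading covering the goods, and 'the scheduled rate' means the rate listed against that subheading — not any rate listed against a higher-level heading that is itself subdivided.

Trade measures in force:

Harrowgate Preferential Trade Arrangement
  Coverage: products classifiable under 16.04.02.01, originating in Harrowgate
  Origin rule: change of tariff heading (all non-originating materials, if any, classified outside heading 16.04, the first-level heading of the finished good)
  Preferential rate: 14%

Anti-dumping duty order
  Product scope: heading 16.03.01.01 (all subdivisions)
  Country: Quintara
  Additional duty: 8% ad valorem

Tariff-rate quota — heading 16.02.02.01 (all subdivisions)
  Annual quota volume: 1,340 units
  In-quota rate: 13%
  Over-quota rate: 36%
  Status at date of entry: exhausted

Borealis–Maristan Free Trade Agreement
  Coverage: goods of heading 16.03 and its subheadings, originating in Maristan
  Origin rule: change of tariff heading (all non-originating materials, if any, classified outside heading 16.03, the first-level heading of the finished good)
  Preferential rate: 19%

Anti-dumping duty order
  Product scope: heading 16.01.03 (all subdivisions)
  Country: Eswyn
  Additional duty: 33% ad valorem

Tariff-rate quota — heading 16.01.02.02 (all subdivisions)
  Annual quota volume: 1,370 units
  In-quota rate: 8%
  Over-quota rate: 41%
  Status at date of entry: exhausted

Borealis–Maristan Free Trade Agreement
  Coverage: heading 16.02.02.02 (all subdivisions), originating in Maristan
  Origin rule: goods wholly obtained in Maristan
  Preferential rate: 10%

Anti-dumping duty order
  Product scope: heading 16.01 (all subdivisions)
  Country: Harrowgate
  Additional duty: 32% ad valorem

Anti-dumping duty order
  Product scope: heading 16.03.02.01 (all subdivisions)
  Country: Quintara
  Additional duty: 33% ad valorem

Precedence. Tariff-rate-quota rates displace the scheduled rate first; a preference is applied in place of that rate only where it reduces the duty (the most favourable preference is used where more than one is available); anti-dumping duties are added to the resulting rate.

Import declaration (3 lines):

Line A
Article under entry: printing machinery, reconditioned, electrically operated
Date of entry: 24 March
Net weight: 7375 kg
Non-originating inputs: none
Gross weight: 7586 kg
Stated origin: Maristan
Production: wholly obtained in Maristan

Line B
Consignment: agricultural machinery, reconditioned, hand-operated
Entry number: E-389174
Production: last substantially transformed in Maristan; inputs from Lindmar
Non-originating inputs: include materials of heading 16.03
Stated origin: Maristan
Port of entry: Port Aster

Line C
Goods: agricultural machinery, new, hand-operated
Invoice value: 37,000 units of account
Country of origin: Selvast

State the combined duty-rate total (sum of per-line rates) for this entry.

54%

Line A: printing → 16.01; electrically operated → 16.01.03; reconditioned → 16.01.03.01. Scheduled 29%. Maristan agreement on 16.03: 16.01.03.01 not covered; Maristan agreement on 16.02.02.02: 16.01.03.01 not covered. → 29%.
Line B: agricultural → 16.03; hand-operated → 16.03.04; reconditioned → 16.03.04.02. Scheduled 3%. Maristan agreement on 16.03: CTH not met; Maristan agreement on 16.02.02.02: 16.03.04.02 not covered. → 3%.
Line C: agricultural → 16.03; hand-operated → 16.03.04; new → 16.03.04.01. Scheduled 22%. No special measure applies. → 22%.
Sum: 29% + 3% + 22% = 54%.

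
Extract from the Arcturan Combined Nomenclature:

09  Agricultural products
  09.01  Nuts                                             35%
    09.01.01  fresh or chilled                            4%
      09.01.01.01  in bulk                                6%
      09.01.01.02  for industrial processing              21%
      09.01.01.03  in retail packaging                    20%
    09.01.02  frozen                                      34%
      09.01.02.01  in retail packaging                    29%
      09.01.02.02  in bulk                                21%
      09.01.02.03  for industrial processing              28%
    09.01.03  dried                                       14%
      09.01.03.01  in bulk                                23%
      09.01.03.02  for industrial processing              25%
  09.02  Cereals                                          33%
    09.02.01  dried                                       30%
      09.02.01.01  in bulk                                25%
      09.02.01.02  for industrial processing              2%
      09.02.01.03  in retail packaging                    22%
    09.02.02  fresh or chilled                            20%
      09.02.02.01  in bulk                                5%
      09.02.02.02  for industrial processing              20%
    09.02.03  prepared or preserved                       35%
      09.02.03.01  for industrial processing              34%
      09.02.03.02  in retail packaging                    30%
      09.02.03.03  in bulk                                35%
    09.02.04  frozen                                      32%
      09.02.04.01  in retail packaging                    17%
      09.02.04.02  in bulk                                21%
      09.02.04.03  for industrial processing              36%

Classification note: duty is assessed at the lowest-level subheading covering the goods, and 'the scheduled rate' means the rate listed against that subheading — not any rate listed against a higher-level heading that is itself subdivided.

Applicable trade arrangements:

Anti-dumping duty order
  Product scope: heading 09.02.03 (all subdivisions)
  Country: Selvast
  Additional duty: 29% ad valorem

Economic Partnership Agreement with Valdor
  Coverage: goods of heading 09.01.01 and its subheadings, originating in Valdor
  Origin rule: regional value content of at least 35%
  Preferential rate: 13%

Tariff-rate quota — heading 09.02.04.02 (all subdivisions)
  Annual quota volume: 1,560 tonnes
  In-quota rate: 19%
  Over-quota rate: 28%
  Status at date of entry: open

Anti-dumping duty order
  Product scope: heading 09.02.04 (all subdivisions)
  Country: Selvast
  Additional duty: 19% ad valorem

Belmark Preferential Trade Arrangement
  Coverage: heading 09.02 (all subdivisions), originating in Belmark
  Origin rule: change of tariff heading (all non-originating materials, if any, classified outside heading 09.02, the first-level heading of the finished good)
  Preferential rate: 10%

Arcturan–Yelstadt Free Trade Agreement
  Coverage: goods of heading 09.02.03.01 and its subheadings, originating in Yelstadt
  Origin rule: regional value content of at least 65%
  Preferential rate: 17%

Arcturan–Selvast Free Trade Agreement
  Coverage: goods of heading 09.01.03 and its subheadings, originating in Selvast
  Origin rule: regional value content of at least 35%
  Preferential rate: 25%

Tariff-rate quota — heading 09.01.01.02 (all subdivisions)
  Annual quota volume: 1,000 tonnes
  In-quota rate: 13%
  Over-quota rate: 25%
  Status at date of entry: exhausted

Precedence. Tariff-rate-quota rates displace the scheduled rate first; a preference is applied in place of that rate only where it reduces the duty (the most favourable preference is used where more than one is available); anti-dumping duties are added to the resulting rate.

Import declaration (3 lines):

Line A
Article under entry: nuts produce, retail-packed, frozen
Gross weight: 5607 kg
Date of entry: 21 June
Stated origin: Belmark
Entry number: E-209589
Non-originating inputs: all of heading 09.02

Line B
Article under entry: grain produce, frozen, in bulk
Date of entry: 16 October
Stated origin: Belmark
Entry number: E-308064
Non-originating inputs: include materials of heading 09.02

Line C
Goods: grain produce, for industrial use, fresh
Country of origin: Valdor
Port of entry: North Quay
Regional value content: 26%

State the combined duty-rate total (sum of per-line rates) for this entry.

68%

Line A: nuts → 09.01; frozen → 09.01.02; retail-packed → 09.01.02.01. Scheduled 29%. Belmark agreement on 09.02: 09.01.02.01 not covered. → 29%.
Line B: grain → 09.02; frozen → 09.02.04; in bulk → 09.02.04.02. Scheduled 21%. quota on 09.02.04.02 open → in-quota 19%; Belmark agreement on 09.02: CTH not met. → 19%.
Line C: grain → 09.02; fresh → 09.02.02; for industrial use → 09.02.02.02. Scheduled 20%. Valdor agreement on 09.01.01: 09.02.02.02 not covered. → 20%.
Sum: 29% + 19% + 20% = 68%.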